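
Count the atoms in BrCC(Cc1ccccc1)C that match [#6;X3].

The query [#6;X3] means: any carbon (aromatic or not) with three total connections.
Check the 11 heavy atoms by environment: 4× C (X4) → no; 1× Br (X1) → no; 6× c (aromatic, X3) → match.
That gives 6 matching atoms.

6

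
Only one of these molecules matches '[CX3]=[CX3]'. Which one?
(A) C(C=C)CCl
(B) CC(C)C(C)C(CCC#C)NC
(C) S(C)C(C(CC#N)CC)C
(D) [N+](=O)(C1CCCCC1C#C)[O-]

A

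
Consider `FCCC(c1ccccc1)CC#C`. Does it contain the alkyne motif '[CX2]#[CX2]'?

The pattern [CX2]#[CX2] describes a carbon-carbon triple bond — an alkyne.
The molecule carries an ethynyl group (-C#CH), whose atoms satisfy every constraint of the query, so the pattern matches.

Yes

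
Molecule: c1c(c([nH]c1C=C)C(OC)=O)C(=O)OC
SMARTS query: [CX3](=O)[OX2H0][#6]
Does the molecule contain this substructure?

Yes

The pattern [CX3](=O)[OX2H0][#6] describes a carbonyl carbon bonded to an oxygen that is itself bonded to carbon (no H on that O) — an ester.
The molecule carries a methyl-ester group (-C(=O)OCH3), whose atoms satisfy every constraint of the query, so the pattern matches.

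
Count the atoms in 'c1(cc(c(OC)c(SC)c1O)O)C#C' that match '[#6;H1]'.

2

The query [#6;H1] means: any carbon bearing exactly one hydrogen.
Check the 14 heavy atoms by environment: 1× c (aromatic, H1) → match; 5× c (aromatic, H0) → no; 2× O (H1) → no; 1× S (H0) → no; 2× C (H3) → no; 1× C (H0) → no; 1× C (H1) → match; 1× O (H0) → no.
Summing the matching environments: 1 + 1 = 2 matching atoms.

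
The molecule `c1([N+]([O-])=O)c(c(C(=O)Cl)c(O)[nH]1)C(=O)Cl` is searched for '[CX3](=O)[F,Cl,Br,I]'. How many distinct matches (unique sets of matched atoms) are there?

2

[CX3](=O)[F,Cl,Br,I] is the SMARTS for an acyl halide: a carbonyl carbon bonded to a halogen.
The molecule carries 2 separate instances of an acyl chloride (-C(=O)Cl) meeting every constraint; each maps to a distinct set of atoms, giving 2 matches.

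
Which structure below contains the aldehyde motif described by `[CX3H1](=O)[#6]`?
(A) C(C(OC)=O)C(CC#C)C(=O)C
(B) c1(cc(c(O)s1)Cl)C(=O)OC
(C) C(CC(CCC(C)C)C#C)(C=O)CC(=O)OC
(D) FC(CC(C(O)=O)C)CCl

C

[CX3H1](=O)[#6] describes an sp2 carbon with one H, double-bonded to O and single-bonded to carbon (an aldehyde).
(A) has a methyl-ester group (-C(=O)OCH3) but the carbonyl carbon has H0, not H1.
(B) has a methyl-ester group (-C(=O)OCH3) but the carbonyl carbon has H0, not H1.
(C) contains an aldehyde (-CHO), which satisfies every atom and bond constraint.
(D) has a carboxylic acid group (-C(=O)OH) but the carbonyl carbon has H0 and is bonded to O, not H1.
So the answer is (C).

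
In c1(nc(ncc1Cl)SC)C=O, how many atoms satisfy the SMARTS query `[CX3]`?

1

The query [CX3] means: C with X3: aliphatic carbon with exactly 3 total connections.
Check the 11 heavy atoms by environment: 2× n (aromatic, X2) → no; 4× c (aromatic, X3) → no; 1× C (X3) → match; 1× O (X1) → no; 1× Cl (X1) → no; 1× S (X2) → no; 1× C (X4) → no.
That gives 1 matching atom.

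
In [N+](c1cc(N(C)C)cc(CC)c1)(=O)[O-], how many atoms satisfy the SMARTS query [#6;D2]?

The query [#6;D2] means: any carbon bonded to exactly two heavy atoms.
Check the 14 heavy atoms by environment: 3× c (aromatic, D2) → match; 3× c (aromatic, D3) → no; 1× N (D3) → no; 3× C (D1) → no; 1× C (D2) → match; 1× N (charge +1, D3) → no; 1× O (charge -1, D1) → no; 1× O (D1) → no.
Summing the matching environments: 3 + 1 = 4 matching atoms.

4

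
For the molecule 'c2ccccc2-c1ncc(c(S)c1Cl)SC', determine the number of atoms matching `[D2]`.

8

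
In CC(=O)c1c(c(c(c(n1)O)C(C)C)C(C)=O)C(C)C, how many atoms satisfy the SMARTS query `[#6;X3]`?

7

The query [#6;X3] means: any carbon (aromatic or not) with three total connections.
Check the 19 heavy atoms by environment: 1× n (aromatic, X2) → no; 5× c (aromatic, X3) → match; 8× C (X4) → no; 2× C (X3) → match; 2× O (X1) → no; 1× O (X2) → no.
Summing the matching environments: 5 + 2 = 7 matching atoms.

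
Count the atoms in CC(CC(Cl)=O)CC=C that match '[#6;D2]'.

The query [#6;D2] means: any carbon bonded to exactly two heavy atoms.
Check the 9 heavy atoms by environment: 3× C (D2) → match; 2× C (D3) → no; 1× O (D1) → no; 1× Cl (D1) → no; 2× C (D1) → no.
That gives 3 matching atoms.

3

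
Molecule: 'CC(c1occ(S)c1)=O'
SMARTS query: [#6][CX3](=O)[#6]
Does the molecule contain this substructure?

The pattern [#6][CX3](=O)[#6] describes a carbonyl carbon (no H) flanked by two carbons — a ketone.
The molecule carries an acetyl/ketone group (-C(=O)CH3), whose atoms satisfy every constraint of the query, so the pattern matches.

Yes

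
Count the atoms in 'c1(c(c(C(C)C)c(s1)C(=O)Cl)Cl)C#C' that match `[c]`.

4

The query [c] means: lowercase c matches aromatic carbon only.
Check the 14 heavy atoms by environment: 1× s (aromatic) → no; 4× c (aromatic) → match; 6× C → no; 1× O → no; 2× Cl → no.
That gives 4 matching atoms.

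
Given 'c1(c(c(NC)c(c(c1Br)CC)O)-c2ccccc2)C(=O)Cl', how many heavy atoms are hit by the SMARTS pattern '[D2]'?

7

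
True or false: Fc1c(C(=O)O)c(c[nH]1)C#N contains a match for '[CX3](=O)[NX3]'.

False

The pattern [CX3](=O)[NX3] describes a carbonyl carbon bonded to a trivalent nitrogen — an amide.
The closest candidate here is a carboxylic acid group (-C(=O)OH), but the carbonyl is bonded to O, not to an NX3 nitrogen. No other fragment satisfies the full query, so there is no match.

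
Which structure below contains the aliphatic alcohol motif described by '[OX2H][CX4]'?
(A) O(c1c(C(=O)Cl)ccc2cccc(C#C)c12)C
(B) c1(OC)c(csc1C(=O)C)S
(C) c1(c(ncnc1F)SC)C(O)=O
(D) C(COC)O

D

[OX2H][CX4] describes a hydroxyl oxygen bound to an sp3 (X4) carbon (an aliphatic alcohol).
(A) has a methoxy ether (-OCH3) but the oxygen has H0 (ether), not H1.
(B) has a methoxy ether (-OCH3) but the oxygen has H0 (ether), not H1.
(C) has a carboxylic acid group (-C(=O)OH) but the -OH is on a CX3 carbonyl carbon, not a CX4 carbon.
(D) contains a hydroxyl group (-OH), which satisfies every atom and bond constraint.
So the answer is (D).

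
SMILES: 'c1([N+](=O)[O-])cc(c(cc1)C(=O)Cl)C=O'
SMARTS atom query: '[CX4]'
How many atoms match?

0

The query [CX4] means: C with X4: aliphatic carbon with exactly 4 total connections (bonds + H).
Check the 14 heavy atoms by environment: 6× c (aromatic, X3) → no; 1× N (charge +1, X3) → no; 1× O (charge -1, X1) → no; 3× O (X1) → no; 2× C (X3) → no; 1× Cl (X1) → no.
No environment satisfies the query, so 0 matching atoms.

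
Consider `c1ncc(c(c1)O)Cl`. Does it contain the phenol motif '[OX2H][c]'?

The pattern [OX2H][c] describes a hydroxyl oxygen attached to an aromatic carbon — a phenol.
The molecule carries a hydroxyl group (-OH), whose atoms satisfy every constraint of the query, so the pattern matches.

Yes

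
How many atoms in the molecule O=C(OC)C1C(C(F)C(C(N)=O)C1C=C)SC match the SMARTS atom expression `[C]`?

Check the 17 heavy atoms by environment: 11× C → match; 3× O → no; 1× N → no; 1× F → no; 1× S → no.
That gives 11 matching atoms.

11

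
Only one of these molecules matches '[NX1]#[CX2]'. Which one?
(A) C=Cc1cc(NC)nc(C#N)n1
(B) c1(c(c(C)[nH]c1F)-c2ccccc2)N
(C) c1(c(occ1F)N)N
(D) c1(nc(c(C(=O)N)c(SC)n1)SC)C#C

A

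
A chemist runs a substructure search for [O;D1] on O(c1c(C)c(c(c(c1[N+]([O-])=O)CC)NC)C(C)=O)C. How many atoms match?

3

The query [O;D1] means: aliphatic oxygen bonded to exactly one heavy atom.
Check the 19 heavy atoms by environment: 6× c (aromatic, D3) → no; 1× N (D2) → no; 5× C (D1) → no; 1× N (charge +1, D3) → no; 1× O (charge -1, D1) → match; 2× O (D1) → match; 1× O (D2) → no; 1× C (D3) → no; 1× C (D2) → no.
Summing the matching environments: 1 + 2 = 3 matching atoms.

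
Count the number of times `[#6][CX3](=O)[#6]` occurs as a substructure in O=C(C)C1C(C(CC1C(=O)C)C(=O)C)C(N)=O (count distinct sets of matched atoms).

3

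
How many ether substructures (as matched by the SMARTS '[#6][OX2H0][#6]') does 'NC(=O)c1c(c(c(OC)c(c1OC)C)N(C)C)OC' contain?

3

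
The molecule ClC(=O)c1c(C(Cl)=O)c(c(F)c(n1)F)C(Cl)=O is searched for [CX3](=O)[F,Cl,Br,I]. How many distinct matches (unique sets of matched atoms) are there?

[CX3](=O)[F,Cl,Br,I] is the SMARTS for an acyl halide: a carbonyl carbon bonded to a halogen.
The molecule carries 3 separate instances of an acyl chloride (-C(=O)Cl) meeting every constraint; each maps to a distinct set of atoms, giving 3 matches.

3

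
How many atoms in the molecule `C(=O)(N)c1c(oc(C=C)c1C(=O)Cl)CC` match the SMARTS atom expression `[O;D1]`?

2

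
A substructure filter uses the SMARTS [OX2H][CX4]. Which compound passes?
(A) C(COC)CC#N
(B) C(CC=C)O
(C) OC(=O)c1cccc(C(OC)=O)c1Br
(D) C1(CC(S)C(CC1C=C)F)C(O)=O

B

[OX2H][CX4] describes a hydroxyl oxygen bound to an sp3 (X4) carbon (an aliphatic alcohol).
(A) has a methoxy ether (-OCH3) but the oxygen has H0 (ether), not H1.
(B) contains a hydroxyl group (-OH), which satisfies every atom and bond constraint.
(C) has a carboxylic acid group (-C(=O)OH) but the -OH is on a CX3 carbonyl carbon, not a CX4 carbon.
(D) has a carboxylic acid group (-C(=O)OH) but the -OH is on a CX3 carbonyl carbon, not a CX4 carbon.
So the answer is (B).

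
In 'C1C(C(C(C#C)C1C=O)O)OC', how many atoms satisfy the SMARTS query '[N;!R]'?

0

The query [N;!R] means: aliphatic nitrogen not in a ring.
Check the 12 heavy atoms by environment: 5× C (in 5-ring) → no; 3× O (acyclic) → no; 4× C (acyclic) → no.
No environment satisfies the query, so 0 matching atoms.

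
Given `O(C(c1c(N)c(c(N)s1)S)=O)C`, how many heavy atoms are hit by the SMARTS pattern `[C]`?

The query [C] means: uppercase C matches aliphatic (non-aromatic) carbon only.
Check the 12 heavy atoms by environment: 1× s (aromatic) → no; 4× c (aromatic) → no; 1× S → no; 2× N → no; 2× C → match; 2× O → no.
That gives 2 matching atoms.

2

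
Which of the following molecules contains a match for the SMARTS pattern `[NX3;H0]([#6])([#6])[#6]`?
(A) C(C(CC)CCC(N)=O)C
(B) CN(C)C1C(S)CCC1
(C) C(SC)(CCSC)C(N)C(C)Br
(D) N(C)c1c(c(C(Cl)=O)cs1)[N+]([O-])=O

[NX3;H0]([#6])([#6])[#6] describes a trivalent nitrogen with no H, bonded to three carbons (a tertiary amine).
(A) has a primary amide (-C(=O)NH2) but the amide nitrogen has H2 and only one carbon neighbour.
(B) contains a dimethylamino group (-N(CH3)2), which satisfies every atom and bond constraint.
(C) has a primary amino group (-NH2) but the nitrogen has H2, not H0 with three carbons.
(D) has an N-methylamino group (-NHCH3) but the nitrogen still has one H (H1), not H0.
So the answer is (B).

B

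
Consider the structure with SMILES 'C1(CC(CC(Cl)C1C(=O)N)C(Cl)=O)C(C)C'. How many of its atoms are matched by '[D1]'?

The query [D1] means: atom with exactly one heavy-atom neighbour (degree 1).
Check the 16 heavy atoms by environment: 2× C (D2) → no; 7× C (D3) → no; 2× O (D1) → match; 2× Cl (D1) → match; 1× N (D1) → match; 2× C (D1) → match.
Summing the matching environments: 2 + 2 + 1 + 2 = 7 matching atoms.

7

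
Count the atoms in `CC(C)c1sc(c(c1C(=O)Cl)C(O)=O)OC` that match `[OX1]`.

Check the 16 heavy atoms by environment: 1× s (aromatic, X2) → no; 4× c (aromatic, X3) → no; 2× C (X3) → no; 2× O (X1) → match; 1× Cl (X1) → no; 4× C (X4) → no; 2× O (X2) → no.
That gives 2 matching atoms.

2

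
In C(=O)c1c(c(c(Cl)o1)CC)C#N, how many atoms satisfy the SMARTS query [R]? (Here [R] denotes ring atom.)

5

Check the 12 heavy atoms by environment: 1× o (aromatic, in 5-ring) → match; 4× c (aromatic, in 5-ring) → match; 1× Cl (acyclic) → no; 4× C (acyclic) → no; 1× N (acyclic) → no; 1× O (acyclic) → no.
Summing the matching environments: 1 + 4 = 5 matching atoms.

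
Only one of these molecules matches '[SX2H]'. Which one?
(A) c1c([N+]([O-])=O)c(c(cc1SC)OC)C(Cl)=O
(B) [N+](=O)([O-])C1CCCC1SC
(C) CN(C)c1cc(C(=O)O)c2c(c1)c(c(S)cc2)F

[SX2H] describes an aliphatic sulfur with two connections, one being H (a thiol).
(A) has a methylthio ether (-SCH3) but the sulfur has H0 (bonded to two carbons), not H1.
(B) has a methylthio ether (-SCH3) but the sulfur has H0 (bonded to two carbons), not H1.
(C) contains a thiol (-SH), which satisfies every atom and bond constraint.
So the answer is (C).

C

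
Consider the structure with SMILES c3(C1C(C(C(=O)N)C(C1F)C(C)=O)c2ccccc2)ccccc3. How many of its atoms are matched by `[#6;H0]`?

4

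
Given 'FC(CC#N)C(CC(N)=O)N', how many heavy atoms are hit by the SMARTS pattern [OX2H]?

0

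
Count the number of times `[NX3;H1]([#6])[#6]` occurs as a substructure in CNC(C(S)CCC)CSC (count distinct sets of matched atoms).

1

[NX3;H1]([#6])[#6] is the SMARTS for a secondary amine: a trivalent nitrogen with one H, bonded to two carbons.
Exactly one fragment in the molecule meets all constraints, giving 1 match.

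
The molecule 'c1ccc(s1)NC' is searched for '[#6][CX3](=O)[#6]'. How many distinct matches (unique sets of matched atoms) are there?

0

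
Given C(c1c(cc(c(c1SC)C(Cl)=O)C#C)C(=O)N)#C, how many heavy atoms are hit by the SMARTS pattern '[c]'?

Check the 18 heavy atoms by environment: 6× c (aromatic) → match; 7× C → no; 2× O → no; 1× N → no; 1× Cl → no; 1× S → no.
That gives 6 matching atoms.

6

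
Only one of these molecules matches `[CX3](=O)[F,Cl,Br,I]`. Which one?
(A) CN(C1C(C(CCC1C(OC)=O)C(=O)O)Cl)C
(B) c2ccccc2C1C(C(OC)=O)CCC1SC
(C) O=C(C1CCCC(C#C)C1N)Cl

[CX3](=O)[F,Cl,Br,I] describes a carbonyl carbon bonded to a halogen (an acyl halide).
(A) has a methyl-ester group (-C(=O)OCH3) but the carbonyl is bonded to -O-C, not to a halogen.
(B) has a methyl-ester group (-C(=O)OCH3) but the carbonyl is bonded to -O-C, not to a halogen.
(C) contains an acyl chloride (-C(=O)Cl), which satisfies every atom and bond constraint.
So the answer is (C).

C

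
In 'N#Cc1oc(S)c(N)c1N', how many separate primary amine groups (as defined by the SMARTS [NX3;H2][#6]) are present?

2

[NX3;H2][#6] is the SMARTS for a primary amine: a trivalent nitrogen with two H attached to carbon.
The molecule carries 2 separate instances of a primary amino group (-NH2) meeting every constraint; each maps to a distinct set of atoms, giving 2 matches.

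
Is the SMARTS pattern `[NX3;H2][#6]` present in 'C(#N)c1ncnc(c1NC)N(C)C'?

No

The pattern [NX3;H2][#6] describes a trivalent nitrogen with two H attached to carbon — a primary amine.
The closest candidate here is a dimethylamino group (-N(CH3)2), but the nitrogen has H0, not H2. No other fragment satisfies the full query, so there is no match.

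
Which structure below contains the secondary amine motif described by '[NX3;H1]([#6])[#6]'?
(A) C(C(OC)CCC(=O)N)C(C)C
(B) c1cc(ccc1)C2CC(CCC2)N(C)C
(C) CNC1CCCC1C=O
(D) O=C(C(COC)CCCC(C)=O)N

[NX3;H1]([#6])[#6] describes a trivalent nitrogen with one H, bonded to two carbons (a secondary amine).
(A) has a primary amide (-C(=O)NH2) but the -C(=O)NH2 nitrogen has H2, not H1.
(B) has a dimethylamino group (-N(CH3)2) but the nitrogen has H0, not H1.
(C) contains an N-methylamino group (-NHCH3), which satisfies every atom and bond constraint.
(D) has a primary amide (-C(=O)NH2) but the -C(=O)NH2 nitrogen has H2, not H1.
So the answer is (C).

C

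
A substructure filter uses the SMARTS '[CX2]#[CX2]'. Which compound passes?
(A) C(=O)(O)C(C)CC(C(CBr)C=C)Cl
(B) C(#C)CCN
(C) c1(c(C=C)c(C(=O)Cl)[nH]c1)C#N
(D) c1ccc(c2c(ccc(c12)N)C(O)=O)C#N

[CX2]#[CX2] describes a carbon-carbon triple bond (an alkyne).
(A) has a vinyl group (-CH=CH2) but the C=C is a double bond; both carbons are CX3, not CX2.
(B) contains an ethynyl group (-C#CH), which satisfies every atom and bond constraint.
(C) has a nitrile (-C#N) but the triple bond is C#N, not C#C.
(D) has a nitrile (-C#N) but the triple bond is C#N, not C#C.
So the answer is (B).

B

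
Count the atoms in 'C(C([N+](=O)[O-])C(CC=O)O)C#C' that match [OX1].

Check the 12 heavy atoms by environment: 4× C (X4) → no; 2× C (X2) → no; 1× O (X2) → no; 1× C (X3) → no; 2× O (X1) → match; 1× N (charge +1, X3) → no; 1× O (charge -1, X1) → match.
Summing the matching environments: 2 + 1 = 3 matching atoms.

3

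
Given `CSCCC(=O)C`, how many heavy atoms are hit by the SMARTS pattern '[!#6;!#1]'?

The query [!#6;!#1] means: not carbon and not hydrogen — any heteroatom.
Check the 7 heavy atoms by environment: 5× C → no; 1× S → match; 1× O → match.
Summing the matching environments: 1 + 1 = 2 matching atoms.

2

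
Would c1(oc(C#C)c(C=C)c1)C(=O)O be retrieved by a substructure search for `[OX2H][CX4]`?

The pattern [OX2H][CX4] describes a hydroxyl oxygen bound to an sp3 (X4) carbon — an aliphatic alcohol.
The closest candidate here is a carboxylic acid group (-C(=O)OH), but the -OH is on a CX3 carbonyl carbon, not a CX4 carbon. No other fragment satisfies the full query, so there is no match.

No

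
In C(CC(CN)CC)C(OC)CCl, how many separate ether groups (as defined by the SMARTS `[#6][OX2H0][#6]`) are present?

1

[#6][OX2H0][#6] is the SMARTS for an ether: an aliphatic oxygen bridging two carbons with no H on the oxygen.
Exactly one fragment in the molecule meets all constraints, giving 1 match.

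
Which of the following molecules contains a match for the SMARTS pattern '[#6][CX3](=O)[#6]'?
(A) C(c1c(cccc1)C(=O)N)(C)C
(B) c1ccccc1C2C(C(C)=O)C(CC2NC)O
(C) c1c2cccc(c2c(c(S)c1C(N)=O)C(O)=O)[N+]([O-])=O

B

[#6][CX3](=O)[#6] describes a carbonyl carbon (no H) flanked by two carbons (a ketone).
(A) has a primary amide (-C(=O)NH2) but one neighbour of the carbonyl carbon is N, not C.
(B) contains an acetyl/ketone group (-C(=O)CH3), which satisfies every atom and bond constraint.
(C) has a carboxylic acid group (-C(=O)OH) but one neighbour of the carbonyl carbon is O, not C.
So the answer is (B).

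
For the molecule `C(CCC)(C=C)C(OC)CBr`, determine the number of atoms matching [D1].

Check the 11 heavy atoms by environment: 4× C (D2) → no; 2× C (D3) → no; 1× O (D2) → no; 3× C (D1) → match; 1× Br (D1) → match.
Summing the matching environments: 3 + 1 = 4 matching atoms.

4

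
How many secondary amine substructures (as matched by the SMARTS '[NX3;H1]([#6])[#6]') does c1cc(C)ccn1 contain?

[NX3;H1]([#6])[#6] is the SMARTS for a secondary amine: a trivalent nitrogen with one H, bonded to two carbons.
No fragment in the molecule satisfies every constraint, giving 0 matches.

0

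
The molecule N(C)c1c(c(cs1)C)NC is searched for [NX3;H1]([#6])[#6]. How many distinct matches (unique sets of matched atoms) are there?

2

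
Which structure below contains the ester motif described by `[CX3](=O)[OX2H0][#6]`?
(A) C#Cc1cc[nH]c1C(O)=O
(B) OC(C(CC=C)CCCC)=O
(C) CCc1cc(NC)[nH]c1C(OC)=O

C

[CX3](=O)[OX2H0][#6] describes a carbonyl carbon bonded to an oxygen that is itself bonded to carbon (no H on that O) (an ester).
(A) has a carboxylic acid group (-C(=O)OH) but the singly-bonded O carries H (OX2H1, not H0).
(B) has a carboxylic acid group (-C(=O)OH) but the singly-bonded O carries H (OX2H1, not H0).
(C) contains a methyl-ester group (-C(=O)OCH3), which satisfies every atom and bond constraint.
So the answer is (C).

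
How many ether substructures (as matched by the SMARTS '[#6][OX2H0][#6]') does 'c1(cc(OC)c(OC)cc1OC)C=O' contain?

3

[#6][OX2H0][#6] is the SMARTS for an ether: an aliphatic oxygen bridging two carbons with no H on the oxygen.
The molecule carries 3 separate instances of a methoxy ether (-OCH3) meeting every constraint; each maps to a distinct set of atoms, giving 3 matches.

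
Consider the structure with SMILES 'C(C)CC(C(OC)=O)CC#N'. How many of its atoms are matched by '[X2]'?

The query [X2] means: any atom with exactly two total connections (bonds + H).
Check the 11 heavy atoms by environment: 6× C (X4) → no; 1× C (X3) → no; 1× O (X1) → no; 1× O (X2) → match; 1× C (X2) → match; 1× N (X1) → no.
Summing the matching environments: 1 + 1 = 2 matching atoms.

2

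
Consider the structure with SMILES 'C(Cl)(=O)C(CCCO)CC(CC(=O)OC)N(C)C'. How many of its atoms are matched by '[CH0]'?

The query [CH0] means: aliphatic carbon with no attached hydrogen.
Check the 18 heavy atoms by environment: 5× C (H2) → no; 2× C (H1) → no; 2× C (H0) → match; 3× O (H0) → no; 3× C (H3) → no; 1× O (H1) → no; 1× Cl (H0) → no; 1× N (H0) → no.
That gives 2 matching atoms.

2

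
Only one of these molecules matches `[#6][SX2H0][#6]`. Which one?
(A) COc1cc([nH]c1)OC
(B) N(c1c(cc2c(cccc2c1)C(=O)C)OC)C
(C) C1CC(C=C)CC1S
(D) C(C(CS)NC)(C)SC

[#6][SX2H0][#6] describes an aliphatic sulfur bridging two carbons with no H on the sulfur (a thioether).
(A) has a methoxy ether (-OCH3) but the bridging atom is O, not S.
(B) has a methoxy ether (-OCH3) but the bridging atom is O, not S.
(C) has a thiol (-SH) but the sulfur has H1, not H0 bridging two carbons.
(D) contains a methylthio ether (-SCH3), which satisfies every atom and bond constraint.
So the answer is (D).

D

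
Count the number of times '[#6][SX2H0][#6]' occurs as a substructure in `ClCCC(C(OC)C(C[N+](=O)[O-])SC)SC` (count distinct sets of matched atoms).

[#6][SX2H0][#6] is the SMARTS for a thioether: an aliphatic sulfur bridging two carbons with no H on the sulfur.
The molecule carries 2 separate instances of a methylthio ether (-SCH3) meeting every constraint; each maps to a distinct set of atoms, giving 2 matches.

2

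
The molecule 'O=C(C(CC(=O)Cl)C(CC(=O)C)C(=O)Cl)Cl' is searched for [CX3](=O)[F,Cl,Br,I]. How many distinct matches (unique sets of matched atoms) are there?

[CX3](=O)[F,Cl,Br,I] is the SMARTS for an acyl halide: a carbonyl carbon bonded to a halogen.
The molecule carries 3 separate instances of an acyl chloride (-C(=O)Cl) meeting every constraint; each maps to a distinct set of atoms, giving 3 matches.

3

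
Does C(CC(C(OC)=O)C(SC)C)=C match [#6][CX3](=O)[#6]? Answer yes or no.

The pattern [#6][CX3](=O)[#6] describes a carbonyl carbon (no H) flanked by two carbons — a ketone.
The closest candidate here is a methyl-ester group (-C(=O)OCH3), but one neighbour of the carbonyl carbon is O, not C. No other fragment satisfies the full query, so there is no match.

No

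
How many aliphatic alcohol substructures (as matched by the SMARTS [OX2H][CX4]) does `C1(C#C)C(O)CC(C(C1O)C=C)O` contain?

[OX2H][CX4] is the SMARTS for an aliphatic alcohol: a hydroxyl oxygen bound to an sp3 (X4) carbon.
The molecule carries 3 separate instances of a hydroxyl group (-OH) meeting every constraint; each maps to a distinct set of atoms, giving 3 matches.

3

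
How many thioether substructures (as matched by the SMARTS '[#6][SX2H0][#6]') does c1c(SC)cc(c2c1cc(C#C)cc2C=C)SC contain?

2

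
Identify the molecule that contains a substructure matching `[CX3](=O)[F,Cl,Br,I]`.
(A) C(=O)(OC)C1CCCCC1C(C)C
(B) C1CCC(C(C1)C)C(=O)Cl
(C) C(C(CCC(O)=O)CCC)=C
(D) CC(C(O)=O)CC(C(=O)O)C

[CX3](=O)[F,Cl,Br,I] describes a carbonyl carbon bonded to a halogen (an acyl halide).
(A) has a methyl-ester group (-C(=O)OCH3) but the carbonyl is bonded to -O-C, not to a halogen.
(B) contains an acyl chloride (-C(=O)Cl), which satisfies every atom and bond constraint.
(C) has a carboxylic acid group (-C(=O)OH) but the carbonyl is bonded to -OH, not to a halogen.
(D) has a carboxylic acid group (-C(=O)OH) but the carbonyl is bonded to -OH, not to a halogen.
So the answer is (B).

B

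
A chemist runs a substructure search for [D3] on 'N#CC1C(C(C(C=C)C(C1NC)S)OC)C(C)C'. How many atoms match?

7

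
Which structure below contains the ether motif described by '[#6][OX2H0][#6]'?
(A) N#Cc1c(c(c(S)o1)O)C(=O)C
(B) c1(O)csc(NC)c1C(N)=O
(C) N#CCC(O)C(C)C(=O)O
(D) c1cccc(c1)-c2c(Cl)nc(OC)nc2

[#6][OX2H0][#6] describes an aliphatic oxygen bridging two carbons with no H on the oxygen (an ether).
(A) has a hydroxyl group (-OH) but the oxygen has H1, not H0 bridging two carbons.
(B) has a hydroxyl group (-OH) but the oxygen has H1, not H0 bridging two carbons.
(C) has a carboxylic acid group (-C(=O)OH) but the -OH oxygen has H1; the =O is OX1, not OX2.
(D) contains a methoxy ether (-OCH3), which satisfies every atom and bond constraint.
So the answer is (D).

D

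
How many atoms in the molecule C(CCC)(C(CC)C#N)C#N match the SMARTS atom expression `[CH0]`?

2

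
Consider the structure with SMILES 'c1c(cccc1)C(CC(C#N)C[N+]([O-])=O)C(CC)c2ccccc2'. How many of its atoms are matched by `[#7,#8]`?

The query [#7,#8] means: nitrogen or oxygen (comma = OR).
Check the 24 heavy atoms by environment: 8× C → no; 12× c (aromatic) → no; 1× N (charge +1) → match; 1× O (charge -1) → match; 1× O → match; 1× N → match.
Summing the matching environments: 1 + 1 + 1 + 1 = 4 matching atoms.

4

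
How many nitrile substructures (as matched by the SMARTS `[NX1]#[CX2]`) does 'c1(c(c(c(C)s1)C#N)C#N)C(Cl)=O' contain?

2

[NX1]#[CX2] is the SMARTS for a nitrile: a nitrogen triple-bonded to a two-connected carbon.
The molecule carries 2 separate instances of a nitrile (-C#N) meeting every constraint; each maps to a distinct set of atoms, giving 2 matches.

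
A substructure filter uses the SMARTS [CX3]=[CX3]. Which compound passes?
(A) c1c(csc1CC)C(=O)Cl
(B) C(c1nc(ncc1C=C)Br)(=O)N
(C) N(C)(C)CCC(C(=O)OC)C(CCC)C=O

B

[CX3]=[CX3] describes a non-aromatic C=C double bond between two sp2 carbons (an alkene).
(A) has an ethyl group (-CH2CH3) but its C-C bond is a single bond between CX4 carbons, not CX3=CX3.
(B) contains a vinyl group (-CH=CH2), which satisfies every atom and bond constraint.
(C) has an ethyl group (-CH2CH3) but its C-C bond is a single bond between CX4 carbons, not CX3=CX3.
So the answer is (B).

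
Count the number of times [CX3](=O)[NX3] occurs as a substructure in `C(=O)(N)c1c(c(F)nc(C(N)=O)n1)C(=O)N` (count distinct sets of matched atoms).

3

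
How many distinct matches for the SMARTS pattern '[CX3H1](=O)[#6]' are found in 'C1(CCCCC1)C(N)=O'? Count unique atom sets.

0

[CX3H1](=O)[#6] is the SMARTS for an aldehyde: an sp2 carbon with one H, double-bonded to O and single-bonded to carbon.
No fragment in the molecule satisfies every constraint, giving 0 matches.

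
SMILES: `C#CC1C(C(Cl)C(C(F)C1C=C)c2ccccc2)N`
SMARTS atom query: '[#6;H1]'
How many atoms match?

The query [#6;H1] means: any carbon bearing exactly one hydrogen.
Check the 19 heavy atoms by environment: 8× C (H1) → match; 1× C (H2) → no; 1× C (H0) → no; 1× c (aromatic, H0) → no; 5× c (aromatic, H1) → match; 1× N (H2) → no; 1× Cl (H0) → no; 1× F (H0) → no.
Summing the matching environments: 8 + 5 = 13 matching atoms.

13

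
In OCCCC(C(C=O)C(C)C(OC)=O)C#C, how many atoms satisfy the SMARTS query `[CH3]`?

2

The query [CH3] means: aliphatic carbon with exactly three hydrogens.
Check the 16 heavy atoms by environment: 3× C (H2) → no; 5× C (H1) → no; 2× C (H3) → match; 3× O (H0) → no; 1× O (H1) → no; 2× C (H0) → no.
That gives 2 matching atoms.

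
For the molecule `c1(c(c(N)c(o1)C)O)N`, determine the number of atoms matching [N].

The query [N] means: uppercase N matches aliphatic (non-aromatic) nitrogen only.
Check the 9 heavy atoms by environment: 1× o (aromatic) → no; 4× c (aromatic) → no; 1× C → no; 2× N → match; 1× O → no.
That gives 2 matching atoms.

2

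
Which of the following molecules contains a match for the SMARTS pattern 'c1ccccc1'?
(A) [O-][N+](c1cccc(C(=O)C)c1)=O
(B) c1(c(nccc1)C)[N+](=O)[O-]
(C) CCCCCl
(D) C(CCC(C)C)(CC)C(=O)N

A

c1ccccc1 describes six aromatic carbons in a ring (a benzene ring).
(A) contains the required atom environment, so the pattern matches.
(B) has a methyl group (-CH3) but no six-membered all-carbon aromatic ring is present.
(C) has a methyl group (-CH3) but no six-membered all-carbon aromatic ring is present.
(D) has a methyl group (-CH3) but no six-membered all-carbon aromatic ring is present.
So the answer is (A).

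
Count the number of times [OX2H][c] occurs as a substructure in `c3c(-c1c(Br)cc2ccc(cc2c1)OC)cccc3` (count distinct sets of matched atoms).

0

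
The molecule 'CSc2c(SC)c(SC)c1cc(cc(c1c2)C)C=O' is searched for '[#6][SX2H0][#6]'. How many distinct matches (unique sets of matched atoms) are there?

3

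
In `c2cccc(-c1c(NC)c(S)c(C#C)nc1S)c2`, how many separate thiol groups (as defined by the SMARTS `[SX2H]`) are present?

2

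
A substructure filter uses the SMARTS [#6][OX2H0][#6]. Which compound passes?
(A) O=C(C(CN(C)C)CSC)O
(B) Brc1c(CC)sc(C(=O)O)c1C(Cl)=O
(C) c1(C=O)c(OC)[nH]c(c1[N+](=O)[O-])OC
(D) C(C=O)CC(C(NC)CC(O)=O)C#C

C

[#6][OX2H0][#6] describes an aliphatic oxygen bridging two carbons with no H on the oxygen (an ether).
(A) has a carboxylic acid group (-C(=O)OH) but the -OH oxygen has H1; the =O is OX1, not OX2.
(B) has a carboxylic acid group (-C(=O)OH) but the -OH oxygen has H1; the =O is OX1, not OX2.
(C) contains a methoxy ether (-OCH3), which satisfies every atom and bond constraint.
(D) has a carboxylic acid group (-C(=O)OH) but the -OH oxygen has H1; the =O is OX1, not OX2.
So the answer is (C).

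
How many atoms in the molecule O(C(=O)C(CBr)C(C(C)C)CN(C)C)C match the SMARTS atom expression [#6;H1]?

The query [#6;H1] means: any carbon bearing exactly one hydrogen.
Check the 15 heavy atoms by environment: 2× C (H2) → no; 3× C (H1) → match; 1× N (H0) → no; 5× C (H3) → no; 1× C (H0) → no; 2× O (H0) → no; 1× Br (H0) → no.
That gives 3 matching atoms.

3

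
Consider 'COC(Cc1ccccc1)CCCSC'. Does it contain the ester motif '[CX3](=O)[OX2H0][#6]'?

No

The pattern [CX3](=O)[OX2H0][#6] describes a carbonyl carbon bonded to an oxygen that is itself bonded to carbon (no H on that O) — an ester.
The closest candidate here is a methoxy ether (-OCH3), but the ether oxygen is not adjacent to a C=O carbon. No other fragment satisfies the full query, so there is no match.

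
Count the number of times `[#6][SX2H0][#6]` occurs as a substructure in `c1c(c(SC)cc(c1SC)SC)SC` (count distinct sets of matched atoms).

4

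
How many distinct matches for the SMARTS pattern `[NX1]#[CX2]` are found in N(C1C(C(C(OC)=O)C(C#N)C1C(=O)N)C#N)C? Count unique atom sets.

2

[NX1]#[CX2] is the SMARTS for a nitrile: a nitrogen triple-bonded to a two-connected carbon.
The molecule carries 2 separate instances of a nitrile (-C#N) meeting every constraint; each maps to a distinct set of atoms, giving 2 matches.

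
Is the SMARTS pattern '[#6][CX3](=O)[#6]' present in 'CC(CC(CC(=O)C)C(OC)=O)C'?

The pattern [#6][CX3](=O)[#6] describes a carbonyl carbon (no H) flanked by two carbons — a ketone.
The molecule carries an acetyl/ketone group (-C(=O)CH3), whose atoms satisfy every constraint of the query, so the pattern matches.

Yes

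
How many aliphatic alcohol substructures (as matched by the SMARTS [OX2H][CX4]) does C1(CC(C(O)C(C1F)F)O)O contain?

3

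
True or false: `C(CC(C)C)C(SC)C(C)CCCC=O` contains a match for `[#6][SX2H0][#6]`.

The pattern [#6][SX2H0][#6] describes an aliphatic sulfur bridging two carbons with no H on the sulfur — a thioether.
The molecule carries a methylthio ether (-SCH3), whose atoms satisfy every constraint of the query, so the pattern matches.

True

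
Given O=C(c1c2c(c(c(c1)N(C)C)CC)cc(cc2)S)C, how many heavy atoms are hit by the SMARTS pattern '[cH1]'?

The query [cH1] means: aromatic carbon bearing exactly one hydrogen.
Check the 19 heavy atoms by environment: 6× c (aromatic, H0) → no; 4× c (aromatic, H1) → match; 1× C (H0) → no; 1× O (H0) → no; 4× C (H3) → no; 1× C (H2) → no; 1× S (H1) → no; 1× N (H0) → no.
That gives 4 matching atoms.

4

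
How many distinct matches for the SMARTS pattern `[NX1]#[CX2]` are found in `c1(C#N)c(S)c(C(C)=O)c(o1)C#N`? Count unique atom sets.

2

[NX1]#[CX2] is the SMARTS for a nitrile: a nitrogen triple-bonded to a two-connected carbon.
The molecule carries 2 separate instances of a nitrile (-C#N) meeting every constraint; each maps to a distinct set of atoms, giving 2 matches.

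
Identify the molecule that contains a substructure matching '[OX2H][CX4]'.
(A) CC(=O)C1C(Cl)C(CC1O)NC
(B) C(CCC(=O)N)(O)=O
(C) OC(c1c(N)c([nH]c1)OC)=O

A

[OX2H][CX4] describes a hydroxyl oxygen bound to an sp3 (X4) carbon (an aliphatic alcohol).
(A) contains a hydroxyl group (-OH), which satisfies every atom and bond constraint.
(B) has a carboxylic acid group (-C(=O)OH) but the -OH is on a CX3 carbonyl carbon, not a CX4 carbon.
(C) has a carboxylic acid group (-C(=O)OH) but the -OH is on a CX3 carbonyl carbon, not a CX4 carbon.
So the answer is (A).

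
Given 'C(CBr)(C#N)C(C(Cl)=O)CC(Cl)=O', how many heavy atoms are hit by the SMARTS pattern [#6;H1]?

2

The query [#6;H1] means: any carbon bearing exactly one hydrogen.
Check the 13 heavy atoms by environment: 2× C (H2) → no; 2× C (H1) → match; 3× C (H0) → no; 1× N (H0) → no; 2× O (H0) → no; 2× Cl (H0) → no; 1× Br (H0) → no.
That gives 2 matching atoms.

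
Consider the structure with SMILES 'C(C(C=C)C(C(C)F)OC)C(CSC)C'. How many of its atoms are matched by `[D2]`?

5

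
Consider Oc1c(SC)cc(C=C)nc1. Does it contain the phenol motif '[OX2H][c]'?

The pattern [OX2H][c] describes a hydroxyl oxygen attached to an aromatic carbon — a phenol.
The molecule carries a hydroxyl group (-OH), whose atoms satisfy every constraint of the query, so the pattern matches.

Yes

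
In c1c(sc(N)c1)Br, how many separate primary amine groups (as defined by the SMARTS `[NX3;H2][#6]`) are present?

[NX3;H2][#6] is the SMARTS for a primary amine: a trivalent nitrogen with two H attached to carbon.
Exactly one fragment in the molecule meets all constraints, giving 1 match.

1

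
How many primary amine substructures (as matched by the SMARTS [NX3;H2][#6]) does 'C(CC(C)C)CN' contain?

1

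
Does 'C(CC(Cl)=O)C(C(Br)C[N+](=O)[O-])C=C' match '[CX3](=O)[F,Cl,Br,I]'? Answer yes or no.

Yes

The pattern [CX3](=O)[F,Cl,Br,I] describes a carbonyl carbon bonded to a halogen — an acyl halide.
The molecule carries an acyl chloride (-C(=O)Cl), whose atoms satisfy every constraint of the query, so the pattern matches.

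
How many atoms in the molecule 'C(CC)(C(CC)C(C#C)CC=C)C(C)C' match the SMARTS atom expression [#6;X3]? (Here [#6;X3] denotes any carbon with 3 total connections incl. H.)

The query [#6;X3] means: any carbon (aromatic or not) with three total connections.
Check the 15 heavy atoms by environment: 11× C (X4) → no; 2× C (X2) → no; 2× C (X3) → match.
That gives 2 matching atoms.

2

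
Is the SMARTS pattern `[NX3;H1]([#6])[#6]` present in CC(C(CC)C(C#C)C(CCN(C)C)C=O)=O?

The pattern [NX3;H1]([#6])[#6] describes a trivalent nitrogen with one H, bonded to two carbons — a secondary amine.
The closest candidate here is a dimethylamino group (-N(CH3)2), but the nitrogen has H0, not H1. No other fragment satisfies the full query, so there is no match.

No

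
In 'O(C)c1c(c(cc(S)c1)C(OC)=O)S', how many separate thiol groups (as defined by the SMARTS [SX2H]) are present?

[SX2H] is the SMARTS for a thiol: an aliphatic sulfur with two connections, one being H.
The molecule carries 2 separate instances of a thiol (-SH) meeting every constraint; each maps to a distinct set of atoms, giving 2 matches.

2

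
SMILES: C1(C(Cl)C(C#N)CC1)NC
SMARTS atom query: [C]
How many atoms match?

The query [C] means: uppercase C matches aliphatic (non-aromatic) carbon only.
Check the 10 heavy atoms by environment: 7× C → match; 2× N → no; 1× Cl → no.
That gives 7 matching atoms.

7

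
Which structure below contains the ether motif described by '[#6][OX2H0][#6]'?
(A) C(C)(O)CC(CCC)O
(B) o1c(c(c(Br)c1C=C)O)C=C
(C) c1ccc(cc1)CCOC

C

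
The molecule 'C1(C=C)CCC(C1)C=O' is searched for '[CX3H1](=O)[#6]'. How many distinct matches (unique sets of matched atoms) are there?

1

[CX3H1](=O)[#6] is the SMARTS for an aldehyde: an sp2 carbon with one H, double-bonded to O and single-bonded to carbon.
Exactly one fragment in the molecule meets all constraints, giving 1 match.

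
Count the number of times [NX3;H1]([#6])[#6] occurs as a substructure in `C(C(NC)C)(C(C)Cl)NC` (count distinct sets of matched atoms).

[NX3;H1]([#6])[#6] is the SMARTS for a secondary amine: a trivalent nitrogen with one H, bonded to two carbons.
The molecule carries 2 separate instances of an N-methylamino group (-NHCH3) meeting every constraint; each maps to a distinct set of atoms, giving 2 matches.

2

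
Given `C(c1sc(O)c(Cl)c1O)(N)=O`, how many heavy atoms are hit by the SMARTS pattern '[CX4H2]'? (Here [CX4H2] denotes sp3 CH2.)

The query [CX4H2] means: sp3 carbon (X4) with exactly two hydrogens.
Check the 11 heavy atoms by environment: 1× s (aromatic, H0, X2) → no; 4× c (aromatic, H0, X3) → no; 2× O (H1, X2) → no; 1× Cl (H0, X1) → no; 1× C (H0, X3) → no; 1× O (H0, X1) → no; 1× N (H2, X3) → no.
No environment satisfies the query, so 0 matching atoms.

0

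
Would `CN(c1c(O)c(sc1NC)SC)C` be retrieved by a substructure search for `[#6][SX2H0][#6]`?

The pattern [#6][SX2H0][#6] describes an aliphatic sulfur bridging two carbons with no H on the sulfur — a thioether.
The molecule carries a methylthio ether (-SCH3), whose atoms satisfy every constraint of the query, so the pattern matches.

Yes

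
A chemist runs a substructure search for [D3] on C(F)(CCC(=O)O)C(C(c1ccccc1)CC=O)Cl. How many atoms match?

5

Check the 19 heavy atoms by environment: 4× C (D2) → no; 4× C (D3) → match; 1× Cl (D1) → no; 3× O (D1) → no; 1× c (aromatic, D3) → match; 5× c (aromatic, D2) → no; 1× F (D1) → no.
Summing the matching environments: 4 + 1 = 5 matching atoms.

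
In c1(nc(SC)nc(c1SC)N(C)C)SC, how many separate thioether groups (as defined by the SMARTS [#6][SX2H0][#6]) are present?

3

[#6][SX2H0][#6] is the SMARTS for a thioether: an aliphatic sulfur bridging two carbons with no H on the sulfur.
The molecule carries 3 separate instances of a methylthio ether (-SCH3) meeting every constraint; each maps to a distinct set of atoms, giving 3 matches.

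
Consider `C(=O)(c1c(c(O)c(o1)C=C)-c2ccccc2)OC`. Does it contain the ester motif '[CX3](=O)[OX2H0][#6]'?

Yes

The pattern [CX3](=O)[OX2H0][#6] describes a carbonyl carbon bonded to an oxygen that is itself bonded to carbon (no H on that O) — an ester.
The molecule carries a methyl-ester group (-C(=O)OCH3), whose atoms satisfy every constraint of the query, so the pattern matches.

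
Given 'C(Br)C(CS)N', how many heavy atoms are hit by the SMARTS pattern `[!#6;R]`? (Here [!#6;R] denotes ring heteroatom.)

0

The query [!#6;R] means: non-carbon atom that is part of a ring.
Check the 6 heavy atoms by environment: 3× C (acyclic) → no; 1× S (acyclic) → no; 1× N (acyclic) → no; 1× Br (acyclic) → no.
No environment satisfies the query, so 0 matching atoms.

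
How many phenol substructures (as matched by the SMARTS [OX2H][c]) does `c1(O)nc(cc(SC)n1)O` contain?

[OX2H][c] is the SMARTS for a phenol: a hydroxyl oxygen attached to an aromatic carbon.
The molecule carries 2 separate instances of a hydroxyl group (-OH) meeting every constraint; each maps to a distinct set of atoms, giving 2 matches.

2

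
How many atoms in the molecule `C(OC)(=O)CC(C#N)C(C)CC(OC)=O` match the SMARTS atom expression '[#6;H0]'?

Check the 15 heavy atoms by environment: 2× C (H2) → no; 2× C (H1) → no; 3× C (H0) → match; 4× O (H0) → no; 3× C (H3) → no; 1× N (H0) → no.
That gives 3 matching atoms.

3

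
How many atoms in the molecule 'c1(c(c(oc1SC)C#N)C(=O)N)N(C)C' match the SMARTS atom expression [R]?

The query [R] means: R matches any atom that is part of a ring.
Check the 15 heavy atoms by environment: 1× o (aromatic, in 5-ring) → match; 4× c (aromatic, in 5-ring) → match; 3× N (acyclic) → no; 5× C (acyclic) → no; 1× O (acyclic) → no; 1× S (acyclic) → no.
Summing the matching environments: 1 + 4 = 5 matching atoms.

5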